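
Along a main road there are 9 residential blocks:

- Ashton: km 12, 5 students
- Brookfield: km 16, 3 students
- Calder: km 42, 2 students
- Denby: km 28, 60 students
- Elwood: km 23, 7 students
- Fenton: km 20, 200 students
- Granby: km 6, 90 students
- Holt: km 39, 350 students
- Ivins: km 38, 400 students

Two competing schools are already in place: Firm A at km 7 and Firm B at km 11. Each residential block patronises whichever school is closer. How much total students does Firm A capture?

90

The indifferent point is the midpoint (7+11)/2 = 9; residential blocks left of it (closer to Firm A at 7) go to Firm A, those right go to Firm B.
  Granby at 6 (w=90) → Firm A
  Ashton at 12 (w=5) → Firm B
  Brookfield at 16 (w=3) → Firm B
  Fenton at 20 (w=200) → Firm B
  Elwood at 23 (w=7) → Firm B
  Denby at 28 (w=60) → Firm B
  Ivins at 38 (w=400) → Firm B
  Holt at 39 (w=350) → Firm B
  Calder at 42 (w=2) → Firm B
Firm A captures 90; Firm B captures 1027.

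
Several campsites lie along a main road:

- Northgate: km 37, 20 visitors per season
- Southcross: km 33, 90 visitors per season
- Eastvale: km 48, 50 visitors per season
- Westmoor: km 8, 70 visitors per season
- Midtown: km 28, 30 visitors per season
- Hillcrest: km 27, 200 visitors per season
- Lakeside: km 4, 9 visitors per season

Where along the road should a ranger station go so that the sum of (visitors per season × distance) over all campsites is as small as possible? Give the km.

x = 27

For a sum of weighted absolute distances on a line, the optimum is the weighted median (not the mean). Total weight W = 469; half-weight = 234.5.
Sort by position and accumulate weight:
  km 4 (Lakeside, w=9) → cum 9
  km 8 (Westmoor, w=70) → cum 79
  km 27 (Hillcrest, w=200) → cum 279  ≥ 234.5 → median here
  km 28 (Midtown, w=30) → cum 309
  km 33 (Southcross, w=90) → cum 399
  km 37 (Northgate, w=20) → cum 419
  km 48 (Eastvale, w=50) → cum 469
Optimal location: km 27.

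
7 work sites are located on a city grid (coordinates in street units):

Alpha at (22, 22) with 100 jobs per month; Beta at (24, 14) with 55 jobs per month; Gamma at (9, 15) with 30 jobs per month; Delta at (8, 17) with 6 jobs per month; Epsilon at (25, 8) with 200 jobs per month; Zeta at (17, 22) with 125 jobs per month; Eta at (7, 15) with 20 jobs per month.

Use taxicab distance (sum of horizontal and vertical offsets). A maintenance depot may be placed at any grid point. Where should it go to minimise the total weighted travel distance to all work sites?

Manhattan distance separates: Σwᵢ(|x−xᵢ|+|y−yᵢ|) = Σwᵢ|x−xᵢ| + Σwᵢ|y−yᵢ|, so x and y are optimised independently as 1-D weighted medians.
Total weight W = 536; half = 268.
x-coordinate, sorted with cumulative weight:
  x=7 (Eta, w=20) cum 20
  x=8 (Delta, w=6) cum 26
  x=9 (Gamma, w=30) cum 56
  x=17 (Zeta, w=125) cum 181
  x=22 (Alpha, w=100) cum 281  ← median
  x=24 (Beta, w=55) cum 336
  x=25 (Epsilon, w=200) cum 536
⇒ x* = 22
y-coordinate, sorted with cumulative weight:
  y=8 (Epsilon, w=200) cum 200
  y=14 (Beta, w=55) cum 255
  y=15 (Gamma, w=30) cum 285  ← median
  y=15 (Eta, w=20) cum 305
  y=17 (Delta, w=6) cum 311
  y=22 (Alpha, w=100) cum 411
  y=22 (Zeta, w=125) cum 536
⇒ y* = 15

(22, 15)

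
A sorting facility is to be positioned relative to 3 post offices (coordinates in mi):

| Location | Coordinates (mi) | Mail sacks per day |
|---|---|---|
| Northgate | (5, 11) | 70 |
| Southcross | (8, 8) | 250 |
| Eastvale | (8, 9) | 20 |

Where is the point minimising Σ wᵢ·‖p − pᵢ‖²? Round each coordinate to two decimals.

(7.38, 8.68)

The minimiser of Σwᵢ‖p−pᵢ‖² is the weighted centroid p* = (Σwᵢpᵢ)/(Σwᵢ).
Σwᵢ = 340.
Σwᵢxᵢ = 70·5 + 250·8 + 20·8 = 2510.
Σwᵢyᵢ = 70·11 + 250·8 + 20·9 = 2950.
x* = 2510/340 = 7.38, y* = 2950/340 = 8.68.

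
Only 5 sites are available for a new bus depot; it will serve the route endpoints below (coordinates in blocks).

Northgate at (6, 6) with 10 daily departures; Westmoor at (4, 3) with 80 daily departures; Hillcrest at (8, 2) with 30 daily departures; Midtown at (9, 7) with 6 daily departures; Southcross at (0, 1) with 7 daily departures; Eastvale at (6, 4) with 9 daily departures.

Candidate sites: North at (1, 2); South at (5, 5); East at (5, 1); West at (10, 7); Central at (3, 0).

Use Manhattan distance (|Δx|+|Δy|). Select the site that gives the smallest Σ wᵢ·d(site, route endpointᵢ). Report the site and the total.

East, total 551 blocks

Total weighted distance at each candidate:
  North (1, 2): total = 775
  South (5, 5): total = 557
  East (5, 1): total = 551
  West (10, 7): total = 1241
  Central (3, 0): total = 789
Minimum is at East with total 551 blocks.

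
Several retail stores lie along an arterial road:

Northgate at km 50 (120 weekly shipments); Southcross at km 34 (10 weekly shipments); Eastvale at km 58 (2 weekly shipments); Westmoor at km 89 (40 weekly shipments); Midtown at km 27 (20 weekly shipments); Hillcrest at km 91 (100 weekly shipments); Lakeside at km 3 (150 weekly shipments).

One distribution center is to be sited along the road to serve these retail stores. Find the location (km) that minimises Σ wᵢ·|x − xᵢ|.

For a sum of weighted absolute distances on a line, the optimum is the weighted median (not the mean). Total weight W = 442; half-weight = 221.
Sort by position and accumulate weight:
  km 3 (Lakeside, w=150) → cum 150
  km 27 (Midtown, w=20) → cum 170
  km 34 (Southcross, w=10) → cum 180
  km 50 (Northgate, w=120) → cum 300  ≥ 221 → median here
  km 58 (Eastvale, w=2) → cum 302
  km 89 (Westmoor, w=40) → cum 342
  km 91 (Hillcrest, w=100) → cum 442
Optimal location: km 50.

x = 50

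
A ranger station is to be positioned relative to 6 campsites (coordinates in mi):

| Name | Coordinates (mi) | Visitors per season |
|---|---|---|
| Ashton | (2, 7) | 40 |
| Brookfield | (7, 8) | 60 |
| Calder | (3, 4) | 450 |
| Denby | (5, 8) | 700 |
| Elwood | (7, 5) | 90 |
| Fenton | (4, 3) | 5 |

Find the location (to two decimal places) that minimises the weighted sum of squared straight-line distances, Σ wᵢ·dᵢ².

The minimiser of Σwᵢ‖p−pᵢ‖² is the weighted centroid p* = (Σwᵢpᵢ)/(Σwᵢ).
Σwᵢ = 1345.
Σwᵢxᵢ = 40·2 + 60·7 + 450·3 + 700·5 + 90·7 + 5·4 = 6000.
Σwᵢyᵢ = 40·7 + 60·8 + 450·4 + 700·8 + 90·5 + 5·3 = 8625.
x* = 6000/1345 = 4.46, y* = 8625/1345 = 6.41.

(4.46, 6.41)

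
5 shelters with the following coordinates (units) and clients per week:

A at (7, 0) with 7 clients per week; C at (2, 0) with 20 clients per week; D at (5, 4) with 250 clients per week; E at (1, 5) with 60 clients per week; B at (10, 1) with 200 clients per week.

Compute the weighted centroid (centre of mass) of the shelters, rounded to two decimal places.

(6.33, 2.79)

The minimiser of Σwᵢ‖p−pᵢ‖² is the weighted centroid p* = (Σwᵢpᵢ)/(Σwᵢ).
Σwᵢ = 537.
Σwᵢxᵢ = 7·7 + 20·2 + 250·5 + 60·1 + 200·10 = 3399.
Σwᵢyᵢ = 7·0 + 20·0 + 250·4 + 60·5 + 200·1 = 1500.
x* = 3399/537 = 6.33, y* = 1500/537 = 2.79.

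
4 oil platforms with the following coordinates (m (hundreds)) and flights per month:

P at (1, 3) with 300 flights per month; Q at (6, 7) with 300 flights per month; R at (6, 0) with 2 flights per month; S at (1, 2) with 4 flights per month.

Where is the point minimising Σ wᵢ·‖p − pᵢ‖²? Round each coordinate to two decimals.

(3.49, 4.96)

The minimiser of Σwᵢ‖p−pᵢ‖² is the weighted centroid p* = (Σwᵢpᵢ)/(Σwᵢ).
Σwᵢ = 606.
Σwᵢxᵢ = 300·1 + 300·6 + 2·6 + 4·1 = 2116.
Σwᵢyᵢ = 300·3 + 300·7 + 2·0 + 4·2 = 3008.
x* = 2116/606 = 3.49, y* = 3008/606 = 4.96.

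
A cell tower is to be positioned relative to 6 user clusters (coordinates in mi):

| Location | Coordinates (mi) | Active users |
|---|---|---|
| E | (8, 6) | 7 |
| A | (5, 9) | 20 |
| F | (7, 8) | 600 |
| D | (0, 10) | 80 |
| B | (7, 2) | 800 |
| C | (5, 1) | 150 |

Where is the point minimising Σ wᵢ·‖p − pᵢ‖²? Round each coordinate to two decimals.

(6.46, 4.57)

The minimiser of Σwᵢ‖p−pᵢ‖² is the weighted centroid p* = (Σwᵢpᵢ)/(Σwᵢ).
Σwᵢ = 1657.
Σwᵢxᵢ = 7·8 + 20·5 + 600·7 + 80·0 + 800·7 + 150·5 = 10706.
Σwᵢyᵢ = 7·6 + 20·9 + 600·8 + 80·10 + 800·2 + 150·1 = 7572.
x* = 10706/1657 = 6.46, y* = 7572/1657 = 4.57.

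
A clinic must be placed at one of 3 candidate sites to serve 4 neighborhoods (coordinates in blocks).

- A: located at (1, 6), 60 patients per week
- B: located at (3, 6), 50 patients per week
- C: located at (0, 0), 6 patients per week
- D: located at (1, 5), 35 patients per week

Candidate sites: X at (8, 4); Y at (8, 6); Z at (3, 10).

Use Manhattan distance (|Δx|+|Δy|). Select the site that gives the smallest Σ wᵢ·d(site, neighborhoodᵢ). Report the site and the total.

Z, total 883 blocks

Total weighted distance at each candidate:
  X (8, 4): total = 1242
  Y (8, 6): total = 1034
  Z (3, 10): total = 883
Minimum is at Z with total 883 blocks.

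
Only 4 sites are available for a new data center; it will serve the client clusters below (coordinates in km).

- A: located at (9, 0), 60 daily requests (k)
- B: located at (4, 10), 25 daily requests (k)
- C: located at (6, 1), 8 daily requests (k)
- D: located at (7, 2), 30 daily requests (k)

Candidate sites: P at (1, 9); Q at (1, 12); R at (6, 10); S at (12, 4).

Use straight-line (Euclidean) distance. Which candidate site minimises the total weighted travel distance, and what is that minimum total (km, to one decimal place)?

S, total 765.2 km

Total weighted distance at each candidate:
  P (1, 9): total = 1153.6
  Q (1, 12): total = 1402.0
  R (6, 10): total = 990.3
  S (12, 4): total = 765.2
Minimum is at S with total 765.2 km.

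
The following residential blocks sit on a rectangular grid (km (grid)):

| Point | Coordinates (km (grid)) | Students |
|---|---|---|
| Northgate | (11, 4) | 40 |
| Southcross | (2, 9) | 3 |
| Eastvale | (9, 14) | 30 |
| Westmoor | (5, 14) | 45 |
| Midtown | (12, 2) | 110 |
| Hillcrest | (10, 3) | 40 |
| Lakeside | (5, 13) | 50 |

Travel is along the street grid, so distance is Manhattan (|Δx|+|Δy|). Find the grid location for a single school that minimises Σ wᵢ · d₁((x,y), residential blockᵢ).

Manhattan distance separates: Σwᵢ(|x−xᵢ|+|y−yᵢ|) = Σwᵢ|x−xᵢ| + Σwᵢ|y−yᵢ|, so x and y are optimised independently as 1-D weighted medians.
Total weight W = 318; half = 159.
x-coordinate, sorted with cumulative weight:
  x=2 (Southcross, w=3) cum 3
  x=5 (Westmoor, w=45) cum 48
  x=5 (Lakeside, w=50) cum 98
  x=9 (Eastvale, w=30) cum 128
  x=10 (Hillcrest, w=40) cum 168  ← median
  x=11 (Northgate, w=40) cum 208
  x=12 (Midtown, w=110) cum 318
⇒ x* = 10
y-coordinate, sorted with cumulative weight:
  y=2 (Midtown, w=110) cum 110
  y=3 (Hillcrest, w=40) cum 150
  y=4 (Northgate, w=40) cum 190  ← median
  y=9 (Southcross, w=3) cum 193
  y=13 (Lakeside, w=50) cum 243
  y=14 (Eastvale, w=30) cum 273
  y=14 (Westmoor, w=45) cum 318
⇒ y* = 4

(10, 4)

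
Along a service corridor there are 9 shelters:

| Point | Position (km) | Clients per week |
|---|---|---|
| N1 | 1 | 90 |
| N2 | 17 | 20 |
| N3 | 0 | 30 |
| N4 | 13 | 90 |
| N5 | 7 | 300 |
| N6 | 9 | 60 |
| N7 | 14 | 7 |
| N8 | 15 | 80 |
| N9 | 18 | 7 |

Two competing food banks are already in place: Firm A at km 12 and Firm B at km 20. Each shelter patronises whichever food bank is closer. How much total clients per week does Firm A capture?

The indifferent point is the midpoint (12+20)/2 = 16; shelters left of it (closer to Firm A at 12) go to Firm A, those right go to Firm B.
  N3 at 0 (w=30) → Firm A
  N1 at 1 (w=90) → Firm A
  N5 at 7 (w=300) → Firm A
  N6 at 9 (w=60) → Firm A
  N4 at 13 (w=90) → Firm A
  N7 at 14 (w=7) → Firm A
  N8 at 15 (w=80) → Firm A
  N2 at 17 (w=20) → Firm B
  N9 at 18 (w=7) → Firm B
Firm A captures 657; Firm B captures 27.

657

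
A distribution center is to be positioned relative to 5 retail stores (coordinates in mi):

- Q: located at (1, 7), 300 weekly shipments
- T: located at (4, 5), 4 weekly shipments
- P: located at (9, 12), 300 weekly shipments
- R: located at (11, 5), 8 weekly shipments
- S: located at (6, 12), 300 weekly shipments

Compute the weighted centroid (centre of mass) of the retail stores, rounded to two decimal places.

The minimiser of Σwᵢ‖p−pᵢ‖² is the weighted centroid p* = (Σwᵢpᵢ)/(Σwᵢ).
Σwᵢ = 912.
Σwᵢxᵢ = 300·1 + 4·4 + 300·9 + 8·11 + 300·6 = 4904.
Σwᵢyᵢ = 300·7 + 4·5 + 300·12 + 8·5 + 300·12 = 9360.
x* = 4904/912 = 5.38, y* = 9360/912 = 10.26.

(5.38, 10.26)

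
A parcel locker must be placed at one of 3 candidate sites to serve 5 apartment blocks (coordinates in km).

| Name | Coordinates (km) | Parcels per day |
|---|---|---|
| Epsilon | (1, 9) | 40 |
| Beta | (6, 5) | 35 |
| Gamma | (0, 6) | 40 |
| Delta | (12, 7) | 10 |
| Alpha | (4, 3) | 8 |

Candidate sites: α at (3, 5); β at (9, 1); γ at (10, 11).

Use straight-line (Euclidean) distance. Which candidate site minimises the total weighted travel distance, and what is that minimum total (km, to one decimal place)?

α, total 520.5 km

Total weighted distance at each candidate:
  α (3, 5): total = 520.5
  β (9, 1): total = 1149.5
  γ (10, 11): total = 1193.1
Minimum is at α with total 520.5 km.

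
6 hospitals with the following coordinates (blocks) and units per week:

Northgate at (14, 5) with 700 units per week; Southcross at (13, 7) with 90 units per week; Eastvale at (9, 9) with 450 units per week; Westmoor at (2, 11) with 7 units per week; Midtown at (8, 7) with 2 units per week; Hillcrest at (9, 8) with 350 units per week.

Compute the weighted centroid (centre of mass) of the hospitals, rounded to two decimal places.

(11.38, 6.92)

The minimiser of Σwᵢ‖p−pᵢ‖² is the weighted centroid p* = (Σwᵢpᵢ)/(Σwᵢ).
Σwᵢ = 1599.
Σwᵢxᵢ = 700·14 + 90·13 + 450·9 + 7·2 + 2·8 + 350·9 = 18200.
Σwᵢyᵢ = 700·5 + 90·7 + 450·9 + 7·11 + 2·7 + 350·8 = 11071.
x* = 18200/1599 = 11.38, y* = 11071/1599 = 6.92.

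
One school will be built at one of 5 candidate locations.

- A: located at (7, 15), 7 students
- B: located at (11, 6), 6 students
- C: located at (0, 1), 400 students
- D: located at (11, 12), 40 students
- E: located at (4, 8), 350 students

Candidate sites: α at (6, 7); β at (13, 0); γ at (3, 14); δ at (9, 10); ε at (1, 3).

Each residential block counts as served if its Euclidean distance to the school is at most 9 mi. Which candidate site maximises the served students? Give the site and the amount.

Coverage radius r = 9 mi; a point is covered iff (Δx)²+(Δy)² ≤ 9² = 81.
  α (6, 7): covers {A, B, C, D, E} → 803
  β (13, 0): covers {B} → 6
  γ (3, 14): covers {A, D, E} → 397
  δ (9, 10): covers {A, B, D, E} → 403
  ε (1, 3): covers {C, E} → 750
Maximum coverage at α: 803 students.

α, covering 803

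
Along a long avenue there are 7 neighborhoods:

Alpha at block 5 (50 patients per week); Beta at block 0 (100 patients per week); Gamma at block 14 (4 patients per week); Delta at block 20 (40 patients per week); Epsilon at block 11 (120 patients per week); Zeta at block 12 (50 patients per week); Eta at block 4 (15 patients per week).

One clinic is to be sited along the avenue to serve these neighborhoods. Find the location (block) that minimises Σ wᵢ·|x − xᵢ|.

x = 11

For a sum of weighted absolute distances on a line, the optimum is the weighted median (not the mean). Total weight W = 379; half-weight = 189.5.
Sort by position and accumulate weight:
  block 0 (Beta, w=100) → cum 100
  block 4 (Eta, w=15) → cum 115
  block 5 (Alpha, w=50) → cum 165
  block 11 (Epsilon, w=120) → cum 285  ≥ 189.5 → median here
  block 12 (Zeta, w=50) → cum 335
  block 14 (Gamma, w=4) → cum 339
  block 20 (Delta, w=40) → cum 379
Optimal location: block 11.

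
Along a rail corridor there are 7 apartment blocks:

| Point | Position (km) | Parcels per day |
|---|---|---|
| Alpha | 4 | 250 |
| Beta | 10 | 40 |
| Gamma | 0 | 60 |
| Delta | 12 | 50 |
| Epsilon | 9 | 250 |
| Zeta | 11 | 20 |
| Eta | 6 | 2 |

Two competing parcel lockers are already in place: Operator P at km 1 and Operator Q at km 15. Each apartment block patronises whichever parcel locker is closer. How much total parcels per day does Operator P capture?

The indifferent point is the midpoint (1+15)/2 = 8; apartment blocks left of it (closer to Operator P at 1) go to Operator P, those right go to Operator Q.
  Gamma at 0 (w=60) → Operator P
  Alpha at 4 (w=250) → Operator P
  Eta at 6 (w=2) → Operator P
  Epsilon at 9 (w=250) → Operator Q
  Beta at 10 (w=40) → Operator Q
  Zeta at 11 (w=20) → Operator Q
  Delta at 12 (w=50) → Operator Q
Operator P captures 312; Operator Q captures 360.

312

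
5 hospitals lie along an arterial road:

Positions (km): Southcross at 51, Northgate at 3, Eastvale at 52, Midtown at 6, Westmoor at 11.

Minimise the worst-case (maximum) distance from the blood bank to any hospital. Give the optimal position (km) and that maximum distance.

location 27.5, max distance 24.5

The 1-center on a line is the midpoint of the two extreme points: leftmost at 3, rightmost at 52.
Optimal location = (3 + 52)/2 = 27.5; maximum distance = (52 − 3)/2 = 24.5.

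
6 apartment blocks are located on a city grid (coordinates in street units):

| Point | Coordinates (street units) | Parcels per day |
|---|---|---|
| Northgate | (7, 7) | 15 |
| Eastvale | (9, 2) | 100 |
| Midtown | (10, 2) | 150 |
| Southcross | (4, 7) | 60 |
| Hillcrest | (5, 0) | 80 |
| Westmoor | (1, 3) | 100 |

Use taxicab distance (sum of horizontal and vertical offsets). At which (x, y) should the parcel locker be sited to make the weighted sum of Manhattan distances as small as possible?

Manhattan distance separates: Σwᵢ(|x−xᵢ|+|y−yᵢ|) = Σwᵢ|x−xᵢ| + Σwᵢ|y−yᵢ|, so x and y are optimised independently as 1-D weighted medians.
Total weight W = 505; half = 252.5.
x-coordinate, sorted with cumulative weight:
  x=1 (Westmoor, w=100) cum 100
  x=4 (Southcross, w=60) cum 160
  x=5 (Hillcrest, w=80) cum 240
  x=7 (Northgate, w=15) cum 255  ← median
  x=9 (Eastvale, w=100) cum 355
  x=10 (Midtown, w=150) cum 505
⇒ x* = 7
y-coordinate, sorted with cumulative weight:
  y=0 (Hillcrest, w=80) cum 80
  y=2 (Eastvale, w=100) cum 180
  y=2 (Midtown, w=150) cum 330  ← median
  y=3 (Westmoor, w=100) cum 430
  y=7 (Northgate, w=15) cum 445
  y=7 (Southcross, w=60) cum 505
⇒ y* = 2

(7, 2)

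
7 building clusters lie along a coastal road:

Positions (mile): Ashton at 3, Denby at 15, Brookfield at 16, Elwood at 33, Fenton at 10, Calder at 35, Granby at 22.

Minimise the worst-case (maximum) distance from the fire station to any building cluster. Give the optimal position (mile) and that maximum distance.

The 1-center on a line is the midpoint of the two extreme points: leftmost at 3, rightmost at 35.
Optimal location = (3 + 35)/2 = 19; maximum distance = (35 − 3)/2 = 16.

location 19, max distance 16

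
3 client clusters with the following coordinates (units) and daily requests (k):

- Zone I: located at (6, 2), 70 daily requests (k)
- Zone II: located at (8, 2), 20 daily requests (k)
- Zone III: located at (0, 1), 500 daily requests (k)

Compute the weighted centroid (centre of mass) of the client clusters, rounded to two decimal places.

The minimiser of Σwᵢ‖p−pᵢ‖² is the weighted centroid p* = (Σwᵢpᵢ)/(Σwᵢ).
Σwᵢ = 590.
Σwᵢxᵢ = 70·6 + 20·8 + 500·0 = 580.
Σwᵢyᵢ = 70·2 + 20·2 + 500·1 = 680.
x* = 580/590 = 0.98, y* = 680/590 = 1.15.

(0.98, 1.15)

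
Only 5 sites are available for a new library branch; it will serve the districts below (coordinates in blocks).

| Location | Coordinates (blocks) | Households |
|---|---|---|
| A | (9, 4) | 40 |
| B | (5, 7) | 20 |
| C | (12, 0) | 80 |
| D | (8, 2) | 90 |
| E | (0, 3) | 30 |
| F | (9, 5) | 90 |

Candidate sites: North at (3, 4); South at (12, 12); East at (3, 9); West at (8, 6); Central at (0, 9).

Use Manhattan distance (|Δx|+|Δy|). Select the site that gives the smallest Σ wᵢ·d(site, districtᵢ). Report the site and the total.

West, total 1870 blocks

Total weighted distance at each candidate:
  North (3, 4): total = 2760
  South (12, 12): total = 4430
  East (3, 9): total = 4210
  West (8, 6): total = 1870
  Central (0, 9): total = 5080
Minimum is at West with total 1870 blocks.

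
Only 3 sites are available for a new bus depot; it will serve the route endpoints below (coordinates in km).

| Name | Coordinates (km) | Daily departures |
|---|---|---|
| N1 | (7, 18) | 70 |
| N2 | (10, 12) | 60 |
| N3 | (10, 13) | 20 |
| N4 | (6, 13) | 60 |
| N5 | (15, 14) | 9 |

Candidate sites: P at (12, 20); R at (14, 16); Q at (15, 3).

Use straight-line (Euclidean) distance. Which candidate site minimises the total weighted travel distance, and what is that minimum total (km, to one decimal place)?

Total weighted distance at each candidate:
  P (12, 20): total = 1630.9
  R (14, 16): total = 1481.8
  Q (15, 3): total = 2937.6
Minimum is at R with total 1481.8 km.

R, total 1481.8 km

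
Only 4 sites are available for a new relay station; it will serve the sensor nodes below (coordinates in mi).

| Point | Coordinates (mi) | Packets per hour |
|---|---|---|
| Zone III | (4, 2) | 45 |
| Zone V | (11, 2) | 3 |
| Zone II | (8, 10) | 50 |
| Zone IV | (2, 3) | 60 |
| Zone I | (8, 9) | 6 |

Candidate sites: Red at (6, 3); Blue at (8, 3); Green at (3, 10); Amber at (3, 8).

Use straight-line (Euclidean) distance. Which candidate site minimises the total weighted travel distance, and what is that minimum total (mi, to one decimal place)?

Total weighted distance at each candidate:
  Red (6, 3): total = 757.9
  Blue (8, 3): total = 941.0
  Green (3, 10): total = 1101.6
  Amber (3, 8): total = 909.5
Minimum is at Red with total 757.9 mi.

Red, total 757.9 mi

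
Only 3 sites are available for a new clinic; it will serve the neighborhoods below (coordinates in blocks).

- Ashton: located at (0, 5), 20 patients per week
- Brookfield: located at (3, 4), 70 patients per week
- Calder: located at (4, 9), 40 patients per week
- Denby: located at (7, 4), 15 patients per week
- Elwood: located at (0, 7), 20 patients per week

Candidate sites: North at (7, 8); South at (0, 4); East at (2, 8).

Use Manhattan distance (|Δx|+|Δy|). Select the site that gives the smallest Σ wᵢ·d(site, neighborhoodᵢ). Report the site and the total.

Total weighted distance at each candidate:
  North (7, 8): total = 1140
  South (0, 4): total = 755
  East (2, 8): total = 765
Minimum is at South with total 755 blocks.

South, total 755 blocks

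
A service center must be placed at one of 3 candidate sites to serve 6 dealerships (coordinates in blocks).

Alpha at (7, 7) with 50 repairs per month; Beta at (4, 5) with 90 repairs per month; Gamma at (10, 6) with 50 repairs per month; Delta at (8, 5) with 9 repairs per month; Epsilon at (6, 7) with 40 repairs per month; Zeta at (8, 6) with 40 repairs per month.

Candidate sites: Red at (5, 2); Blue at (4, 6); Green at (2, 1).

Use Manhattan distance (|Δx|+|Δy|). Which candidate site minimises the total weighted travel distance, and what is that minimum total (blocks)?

Total weighted distance at each candidate:
  Red (5, 2): total = 1734
  Blue (4, 6): total = 915
  Green (2, 1): total = 2670
Minimum is at Blue with total 915 blocks.

Blue, total 915 blocks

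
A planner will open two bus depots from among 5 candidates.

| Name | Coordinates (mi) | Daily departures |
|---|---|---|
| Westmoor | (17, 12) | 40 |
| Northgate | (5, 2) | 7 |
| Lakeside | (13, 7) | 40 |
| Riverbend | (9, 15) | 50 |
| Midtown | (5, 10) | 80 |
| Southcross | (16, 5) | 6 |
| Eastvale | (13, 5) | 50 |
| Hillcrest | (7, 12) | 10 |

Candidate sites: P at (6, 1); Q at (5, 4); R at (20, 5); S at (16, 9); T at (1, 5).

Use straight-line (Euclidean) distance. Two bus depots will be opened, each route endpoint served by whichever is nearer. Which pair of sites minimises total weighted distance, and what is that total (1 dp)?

{Q, S}, total 1582.2

Evaluate every pair (each demand assigned to the nearer of the two):
  {Q, S}: total = 1582.2
  {S, T}: total = 1645.1
  {P, S}: total = 1834.9
  {R, S}: total = 2075.5
  {Q, R}: total = 2131.5
  {R, T}: total = 2249.6
  {P, R}: total = 2530.5
  {P, Q}: total = 2544.0
  {Q, T}: total = 2549.7
  {P, T}: total = 2713.4
Best pair: {Q, S} with total 1582.2.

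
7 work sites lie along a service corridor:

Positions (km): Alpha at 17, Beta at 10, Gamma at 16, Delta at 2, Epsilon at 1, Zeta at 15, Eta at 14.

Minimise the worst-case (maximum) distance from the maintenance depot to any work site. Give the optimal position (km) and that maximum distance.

location 9, max distance 8

The 1-center on a line is the midpoint of the two extreme points: leftmost at 1, rightmost at 17.
Optimal location = (1 + 17)/2 = 9; maximum distance = (17 − 1)/2 = 8.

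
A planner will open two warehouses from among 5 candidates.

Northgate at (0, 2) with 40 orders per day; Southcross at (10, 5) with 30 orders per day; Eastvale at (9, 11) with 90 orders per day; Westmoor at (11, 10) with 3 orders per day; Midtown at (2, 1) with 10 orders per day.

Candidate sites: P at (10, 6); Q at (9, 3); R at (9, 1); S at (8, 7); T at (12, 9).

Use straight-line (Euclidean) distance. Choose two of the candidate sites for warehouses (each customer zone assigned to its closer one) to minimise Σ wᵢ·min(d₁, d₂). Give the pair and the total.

{Q, T}, total 830.8

Evaluate every pair (each demand assigned to the nearer of the two):
  {Q, T}: total = 830.8
  {P, S}: total = 875.7
  {S, T}: total = 875.8
  {P, T}: total = 883.9
  {R, T}: total = 884.7
  {Q, S}: total = 885.9
  {R, S}: total = 900.9
  {P, R}: total = 933.5
  {P, Q}: total = 936.3
  {Q, R}: total = 1241.1
Best pair: {Q, T} with total 830.8.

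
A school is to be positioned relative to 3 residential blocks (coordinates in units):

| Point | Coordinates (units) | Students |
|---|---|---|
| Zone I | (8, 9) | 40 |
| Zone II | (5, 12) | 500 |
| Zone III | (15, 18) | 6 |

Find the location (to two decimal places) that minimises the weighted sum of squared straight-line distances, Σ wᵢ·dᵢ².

(5.33, 11.85)

The minimiser of Σwᵢ‖p−pᵢ‖² is the weighted centroid p* = (Σwᵢpᵢ)/(Σwᵢ).
Σwᵢ = 546.
Σwᵢxᵢ = 40·8 + 500·5 + 6·15 = 2910.
Σwᵢyᵢ = 40·9 + 500·12 + 6·18 = 6468.
x* = 2910/546 = 5.33, y* = 6468/546 = 11.85.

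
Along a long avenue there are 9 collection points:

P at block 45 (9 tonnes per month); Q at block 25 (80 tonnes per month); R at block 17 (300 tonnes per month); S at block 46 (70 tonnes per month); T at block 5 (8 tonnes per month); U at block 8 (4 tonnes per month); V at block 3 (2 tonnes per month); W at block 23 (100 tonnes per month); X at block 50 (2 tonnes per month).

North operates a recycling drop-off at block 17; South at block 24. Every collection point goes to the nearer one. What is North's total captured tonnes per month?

The indifferent point is the midpoint (17+24)/2 = 20.5; collection points left of it (closer to North at 17) go to North, those right go to South.
  V at 3 (w=2) → North
  T at 5 (w=8) → North
  U at 8 (w=4) → North
  R at 17 (w=300) → North
  W at 23 (w=100) → South
  Q at 25 (w=80) → South
  P at 45 (w=9) → South
  S at 46 (w=70) → South
  X at 50 (w=2) → South
North captures 314; South captures 261.

314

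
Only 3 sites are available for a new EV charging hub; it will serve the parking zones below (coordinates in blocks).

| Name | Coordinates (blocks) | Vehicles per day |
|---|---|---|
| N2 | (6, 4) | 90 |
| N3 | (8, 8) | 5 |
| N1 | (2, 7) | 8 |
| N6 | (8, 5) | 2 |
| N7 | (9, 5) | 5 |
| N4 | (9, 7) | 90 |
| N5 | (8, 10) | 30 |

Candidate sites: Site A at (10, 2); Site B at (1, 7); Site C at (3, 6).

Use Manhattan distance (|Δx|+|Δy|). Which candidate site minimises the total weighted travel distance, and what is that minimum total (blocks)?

Total weighted distance at each candidate:
  Site A (10, 2): total = 1554
  Site B (1, 7): total = 1856
  Site C (3, 6): total = 1448
Minimum is at Site C with total 1448 blocks.

Site C, total 1448 blocks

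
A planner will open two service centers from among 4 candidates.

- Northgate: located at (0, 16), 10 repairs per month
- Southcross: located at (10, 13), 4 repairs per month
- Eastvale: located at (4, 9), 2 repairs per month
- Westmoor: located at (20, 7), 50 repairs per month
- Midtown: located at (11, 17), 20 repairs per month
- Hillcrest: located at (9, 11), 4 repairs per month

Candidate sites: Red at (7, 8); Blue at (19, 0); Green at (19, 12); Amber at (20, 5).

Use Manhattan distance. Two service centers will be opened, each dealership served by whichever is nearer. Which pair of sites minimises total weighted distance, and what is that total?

{Red, Amber}, total 570

Evaluate every pair (each demand assigned to the nearer of the two):
  {Red, Amber}: total = 570
  {Green, Amber}: total = 710
  {Red, Green}: total = 770
  {Red, Blue}: total = 870
  {Blue, Green}: total = 910
  {Blue, Amber}: total = 1010
Best pair: {Red, Amber} with total 570.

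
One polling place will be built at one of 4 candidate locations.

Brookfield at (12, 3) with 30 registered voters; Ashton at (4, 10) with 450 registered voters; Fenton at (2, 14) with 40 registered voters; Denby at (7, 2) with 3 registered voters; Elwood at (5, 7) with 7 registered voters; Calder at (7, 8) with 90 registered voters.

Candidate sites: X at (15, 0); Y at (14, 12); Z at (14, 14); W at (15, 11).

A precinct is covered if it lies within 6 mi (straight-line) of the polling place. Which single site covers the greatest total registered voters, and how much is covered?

X, covering 30

Coverage radius r = 6 mi; a point is covered iff (Δx)²+(Δy)² ≤ 6² = 36.
  X (15, 0): covers {Brookfield} → 30
  Y (14, 12): covers {none} → 0
  Z (14, 14): covers {none} → 0
  W (15, 11): covers {none} → 0
Maximum coverage at X: 30 registered voters.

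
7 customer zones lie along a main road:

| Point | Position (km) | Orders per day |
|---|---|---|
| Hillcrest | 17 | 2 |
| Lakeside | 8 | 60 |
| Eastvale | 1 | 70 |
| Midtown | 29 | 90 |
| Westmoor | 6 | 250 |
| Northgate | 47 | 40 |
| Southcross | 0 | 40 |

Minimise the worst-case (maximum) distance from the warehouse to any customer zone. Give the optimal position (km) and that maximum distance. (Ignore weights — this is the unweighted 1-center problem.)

location 23.5, max distance 23.5

The 1-center on a line is the midpoint of the two extreme points: leftmost at 0, rightmost at 47.
Optimal location = (0 + 47)/2 = 23.5; maximum distance = (47 − 0)/2 = 23.5.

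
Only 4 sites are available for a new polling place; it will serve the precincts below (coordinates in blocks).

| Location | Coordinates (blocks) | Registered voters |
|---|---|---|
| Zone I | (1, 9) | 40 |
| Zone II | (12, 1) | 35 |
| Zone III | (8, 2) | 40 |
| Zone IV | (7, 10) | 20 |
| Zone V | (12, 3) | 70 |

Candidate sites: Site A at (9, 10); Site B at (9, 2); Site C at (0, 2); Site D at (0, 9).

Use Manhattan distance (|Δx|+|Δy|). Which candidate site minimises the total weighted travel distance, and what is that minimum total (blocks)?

Site B, total 1260 blocks

Total weighted distance at each candidate:
  Site A (9, 10): total = 1880
  Site B (9, 2): total = 1260
  Site C (0, 2): total = 2305
  Site D (0, 9): total = 2760
Minimum is at Site B with total 1260 blocks.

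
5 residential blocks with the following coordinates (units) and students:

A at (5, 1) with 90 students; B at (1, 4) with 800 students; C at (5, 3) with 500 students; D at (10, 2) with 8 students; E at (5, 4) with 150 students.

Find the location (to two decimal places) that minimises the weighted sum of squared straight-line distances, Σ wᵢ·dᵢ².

The minimiser of Σwᵢ‖p−pᵢ‖² is the weighted centroid p* = (Σwᵢpᵢ)/(Σwᵢ).
Σwᵢ = 1548.
Σwᵢxᵢ = 90·5 + 800·1 + 500·5 + 8·10 + 150·5 = 4580.
Σwᵢyᵢ = 90·1 + 800·4 + 500·3 + 8·2 + 150·4 = 5406.
x* = 4580/1548 = 2.96, y* = 5406/1548 = 3.49.

(2.96, 3.49)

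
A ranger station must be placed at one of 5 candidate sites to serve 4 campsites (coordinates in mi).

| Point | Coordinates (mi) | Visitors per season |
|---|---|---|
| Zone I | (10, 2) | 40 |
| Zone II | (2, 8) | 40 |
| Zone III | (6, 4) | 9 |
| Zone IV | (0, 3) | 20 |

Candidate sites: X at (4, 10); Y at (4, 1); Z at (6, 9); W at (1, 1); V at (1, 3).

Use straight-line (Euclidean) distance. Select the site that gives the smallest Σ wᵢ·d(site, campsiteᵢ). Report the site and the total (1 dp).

Total weighted distance at each candidate:
  X (4, 10): total = 731.3
  Y (4, 1): total = 656.4
  Z (6, 9): total = 702.1
  W (1, 1): total = 742.3
  V (1, 3): total = 632.1
Minimum is at V with total 632.1 mi.

V, total 632.1 mi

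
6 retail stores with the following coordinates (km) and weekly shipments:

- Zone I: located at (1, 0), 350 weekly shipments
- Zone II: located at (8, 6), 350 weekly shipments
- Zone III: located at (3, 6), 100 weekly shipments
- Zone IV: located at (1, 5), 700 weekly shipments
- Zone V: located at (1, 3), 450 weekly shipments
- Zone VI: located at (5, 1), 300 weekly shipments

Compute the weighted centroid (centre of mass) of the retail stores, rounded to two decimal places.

The minimiser of Σwᵢ‖p−pᵢ‖² is the weighted centroid p* = (Σwᵢpᵢ)/(Σwᵢ).
Σwᵢ = 2250.
Σwᵢxᵢ = 350·1 + 350·8 + 100·3 + 700·1 + 450·1 + 300·5 = 6100.
Σwᵢyᵢ = 350·0 + 350·6 + 100·6 + 700·5 + 450·3 + 300·1 = 7850.
x* = 6100/2250 = 2.71, y* = 7850/2250 = 3.49.

(2.71, 3.49)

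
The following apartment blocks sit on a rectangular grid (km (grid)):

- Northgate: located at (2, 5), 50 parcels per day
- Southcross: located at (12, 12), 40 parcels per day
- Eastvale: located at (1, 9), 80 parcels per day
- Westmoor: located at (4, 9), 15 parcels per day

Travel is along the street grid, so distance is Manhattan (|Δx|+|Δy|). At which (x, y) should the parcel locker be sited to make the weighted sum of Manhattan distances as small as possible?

(2, 9)

Manhattan distance separates: Σwᵢ(|x−xᵢ|+|y−yᵢ|) = Σwᵢ|x−xᵢ| + Σwᵢ|y−yᵢ|, so x and y are optimised independently as 1-D weighted medians.
Total weight W = 185; half = 92.5.
x-coordinate, sorted with cumulative weight:
  x=1 (Eastvale, w=80) cum 80
  x=2 (Northgate, w=50) cum 130  ← median
  x=4 (Westmoor, w=15) cum 145
  x=12 (Southcross, w=40) cum 185
⇒ x* = 2
y-coordinate, sorted with cumulative weight:
  y=5 (Northgate, w=50) cum 50
  y=9 (Eastvale, w=80) cum 130  ← median
  y=9 (Westmoor, w=15) cum 145
  y=12 (Southcross, w=40) cum 185
⇒ y* = 9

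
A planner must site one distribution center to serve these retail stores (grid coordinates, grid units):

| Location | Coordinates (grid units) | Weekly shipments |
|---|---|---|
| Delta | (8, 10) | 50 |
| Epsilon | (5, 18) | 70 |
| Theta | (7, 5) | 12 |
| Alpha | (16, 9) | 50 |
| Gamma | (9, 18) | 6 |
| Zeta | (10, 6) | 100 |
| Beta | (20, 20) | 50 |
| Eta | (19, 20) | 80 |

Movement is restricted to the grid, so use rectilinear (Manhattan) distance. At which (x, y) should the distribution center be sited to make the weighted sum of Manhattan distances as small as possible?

(10, 10)

Manhattan distance separates: Σwᵢ(|x−xᵢ|+|y−yᵢ|) = Σwᵢ|x−xᵢ| + Σwᵢ|y−yᵢ|, so x and y are optimised independently as 1-D weighted medians.
Total weight W = 418; half = 209.
x-coordinate, sorted with cumulative weight:
  x=5 (Epsilon, w=70) cum 70
  x=7 (Theta, w=12) cum 82
  x=8 (Delta, w=50) cum 132
  x=9 (Gamma, w=6) cum 138
  x=10 (Zeta, w=100) cum 238  ← median
  x=16 (Alpha, w=50) cum 288
  x=19 (Eta, w=80) cum 368
  x=20 (Beta, w=50) cum 418
⇒ x* = 10
y-coordinate, sorted with cumulative weight:
  y=5 (Theta, w=12) cum 12
  y=6 (Zeta, w=100) cum 112
  y=9 (Alpha, w=50) cum 162
  y=10 (Delta, w=50) cum 212  ← median
  y=18 (Epsilon, w=70) cum 282
  y=18 (Gamma, w=6) cum 288
  y=20 (Beta, w=50) cum 338
  y=20 (Eta, w=80) cum 418
⇒ y* = 10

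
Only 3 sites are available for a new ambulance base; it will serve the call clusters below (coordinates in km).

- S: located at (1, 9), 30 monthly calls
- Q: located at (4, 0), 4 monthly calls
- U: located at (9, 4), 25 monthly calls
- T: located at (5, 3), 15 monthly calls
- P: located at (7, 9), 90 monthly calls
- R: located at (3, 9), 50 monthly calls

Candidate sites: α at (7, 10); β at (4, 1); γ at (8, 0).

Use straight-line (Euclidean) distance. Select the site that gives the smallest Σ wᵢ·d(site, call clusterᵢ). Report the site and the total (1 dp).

Total weighted distance at each candidate:
  α (7, 10): total = 787.7
  β (4, 1): total = 1611.7
  γ (8, 0): total = 1854.5
Minimum is at α with total 787.7 km.

α, total 787.7 km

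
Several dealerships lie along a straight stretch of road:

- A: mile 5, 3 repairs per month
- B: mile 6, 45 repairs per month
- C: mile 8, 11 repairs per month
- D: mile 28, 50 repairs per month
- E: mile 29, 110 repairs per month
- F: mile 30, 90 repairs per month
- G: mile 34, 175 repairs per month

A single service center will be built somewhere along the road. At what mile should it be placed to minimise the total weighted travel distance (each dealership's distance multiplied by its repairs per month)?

For a sum of weighted absolute distances on a line, the optimum is the weighted median (not the mean). Total weight W = 484; half-weight = 242.
Sort by position and accumulate weight:
  mile 5 (A, w=3) → cum 3
  mile 6 (B, w=45) → cum 48
  mile 8 (C, w=11) → cum 59
  mile 28 (D, w=50) → cum 109
  mile 29 (E, w=110) → cum 219
  mile 30 (F, w=90) → cum 309  ≥ 242 → median here
  mile 34 (G, w=175) → cum 484
Optimal location: mile 30.

x = 30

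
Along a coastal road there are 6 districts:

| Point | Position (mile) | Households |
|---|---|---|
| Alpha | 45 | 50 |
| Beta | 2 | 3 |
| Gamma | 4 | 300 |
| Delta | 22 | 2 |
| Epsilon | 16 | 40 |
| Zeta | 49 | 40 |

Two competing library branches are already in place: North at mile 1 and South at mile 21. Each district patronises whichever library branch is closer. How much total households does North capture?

The indifferent point is the midpoint (1+21)/2 = 11; districts left of it (closer to North at 1) go to North, those right go to South.
  Beta at 2 (w=3) → North
  Gamma at 4 (w=300) → North
  Epsilon at 16 (w=40) → South
  Delta at 22 (w=2) → South
  Alpha at 45 (w=50) → South
  Zeta at 49 (w=40) → South
North captures 303; South captures 132.

303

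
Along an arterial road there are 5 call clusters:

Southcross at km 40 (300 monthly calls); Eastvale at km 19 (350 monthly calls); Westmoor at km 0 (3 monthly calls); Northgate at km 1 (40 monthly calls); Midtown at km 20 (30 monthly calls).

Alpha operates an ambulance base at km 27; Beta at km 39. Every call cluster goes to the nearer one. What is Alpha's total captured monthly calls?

The indifferent point is the midpoint (27+39)/2 = 33; call clusters left of it (closer to Alpha at 27) go to Alpha, those right go to Beta.
  Westmoor at 0 (w=3) → Alpha
  Northgate at 1 (w=40) → Alpha
  Eastvale at 19 (w=350) → Alpha
  Midtown at 20 (w=30) → Alpha
  Southcross at 40 (w=300) → Beta
Alpha captures 423; Beta captures 300.

423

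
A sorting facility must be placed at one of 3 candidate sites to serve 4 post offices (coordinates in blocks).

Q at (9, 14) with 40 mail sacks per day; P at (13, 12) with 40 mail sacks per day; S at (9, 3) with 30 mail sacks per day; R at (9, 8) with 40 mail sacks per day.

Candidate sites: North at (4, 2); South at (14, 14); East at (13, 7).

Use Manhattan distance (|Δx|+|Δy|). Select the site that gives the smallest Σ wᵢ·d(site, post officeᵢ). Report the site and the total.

Total weighted distance at each candidate:
  North (4, 2): total = 2060
  South (14, 14): total = 1240
  East (13, 7): total = 1080
Minimum is at East with total 1080 blocks.

East, total 1080 blocks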